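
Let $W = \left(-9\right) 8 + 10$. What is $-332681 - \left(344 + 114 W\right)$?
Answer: $-325957$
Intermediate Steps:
$W = -62$ ($W = -72 + 10 = -62$)
$-332681 - \left(344 + 114 W\right) = -332681 - \left(344 + 114 \left(-62\right)\right) = -332681 - \left(344 - 7068\right) = -332681 - -6724 = -332681 + 6724 = -325957$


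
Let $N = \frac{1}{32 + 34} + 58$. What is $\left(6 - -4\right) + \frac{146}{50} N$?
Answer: $\frac{296017}{1650} \approx 179.4$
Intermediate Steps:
$N = \frac{3829}{66}$ ($N = \frac{1}{66} + 58 = \frac{3829}{66} \approx 58.015$)
$\left(6 - -4\right) + \frac{146}{50} N = \left(6 - -4\right) + \frac{146}{50} \cdot \frac{3829}{66} = \left(6 + 4\right) + 146 \cdot \frac{1}{50} \cdot \frac{3829}{66} = 10 + \frac{73}{25} \cdot \frac{3829}{66} = 10 + \frac{279517}{1650} = \frac{296017}{1650}$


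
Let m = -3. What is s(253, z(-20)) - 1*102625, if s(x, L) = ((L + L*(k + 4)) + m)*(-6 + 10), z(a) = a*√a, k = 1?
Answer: -102637 - 960*I*√5 ≈ -1.0264e+5 - 2146.6*I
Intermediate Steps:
z(a) = a^(3/2)
s(x, L) = -12 + 24*L (s(x, L) = ((L + L*(1 + 4)) - 3)*(-6 + 10) = ((L + L*5) - 3)*4 = ((L + 5*L) - 3)*4 = (6*L - 3)*4 = (-3 + 6*L)*4 = -12 + 24*L)
s(253, z(-20)) - 1*102625 = (-12 + 24*(-20)^(3/2)) - 1*102625 = (-12 + 24*(-40*I*√5)) - 102625 = (-12 - 960*I*√5) - 102625 = -102637 - 960*I*√5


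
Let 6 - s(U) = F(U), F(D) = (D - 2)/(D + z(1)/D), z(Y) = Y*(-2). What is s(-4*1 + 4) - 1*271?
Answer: -265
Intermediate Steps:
z(Y) = -2*Y
F(D) = (-2 + D)/(D - 2/D) (F(D) = (D - 2)/(D + (-2*1)/D) = (-2 + D)/(D - 2/D))
s(U) = 6 - U*(-2 + U)/(-2 + U**2)
s(-4*1 + 4) - 1*271 = (-12 + 2*(-4*1 + 4) + 5*(-4*1 + 4)**2)/(-2 + (-4*1 + 4)**2) - 1*271 = (-12 + 2*(-4 + 4) + 5*(-4 + 4)**2)/(-2 + (-4 + 4)**2) - 271 = (-12 + 2*0 + 5*0**2)/(-2 + 0**2) - 271 = (-12 + 0 + 5*0)/(-2 + 0) - 271 = (-12 + 0 + 0)/(-2) - 271 = -1/2*(-12) - 271 = 6 - 271 = -265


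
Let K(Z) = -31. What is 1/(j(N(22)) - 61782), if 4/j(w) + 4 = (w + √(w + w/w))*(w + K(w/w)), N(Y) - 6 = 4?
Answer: -1264832423/78143903200490 - 21*√11/39071951600245 ≈ -1.6186e-5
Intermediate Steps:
N(Y) = 10 (N(Y) = 6 + 4 = 10)
j(w) = 4/(-4 + (-31 + w)*(w + √(1 + w))) (j(w) = 4/(-4 + (w + √(w + w/w))*(w - 31)) = 4/(-4 + (w + √(w + 1))*(-31 + w)) = 4/(-4 + (w + √(1 + w))*(-31 + w)) = 4/(-4 + (-31 + w)*(w + √(1 + w))))
1/(j(N(22)) - 61782) = 1/(4/(-4 + 10² - 31*10 - 31*√(1 + 10) + 10*√(1 + 10)) - 61782) = 1/(4/(-4 + 100 - 310 - 31*√11 + 10*√11) - 61782) = 1/(4/(-214 - 21*√11) - 61782) = 1/(-61782 + 4/(-214 - 21*√11))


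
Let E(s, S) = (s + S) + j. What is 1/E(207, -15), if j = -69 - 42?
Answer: 1/81 ≈ 0.012346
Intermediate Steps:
j = -111
E(s, S) = -111 + S + s (E(s, S) = (s + S) - 111 = (S + s) - 111 = -111 + S + s)
1/E(207, -15) = 1/(-111 - 15 + 207) = 1/81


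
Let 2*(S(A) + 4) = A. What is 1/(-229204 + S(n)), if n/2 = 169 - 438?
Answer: -1/229477 ≈ -4.3577e-6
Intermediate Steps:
n = -538 (n = 2*(169 - 438) = 2*(-269) = -538)
S(A) = -4 + A/2
1/(-229204 + S(n)) = 1/(-229204 + (-4 + (1/2)*(-538))) = 1/(-229204 + (-4 - 269)) = 1/(-229204 - 273) = 1/(-229477) = -1/229477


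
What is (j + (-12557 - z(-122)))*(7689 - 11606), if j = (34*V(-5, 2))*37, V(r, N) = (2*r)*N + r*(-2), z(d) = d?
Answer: 97983755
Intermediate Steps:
V(r, N) = -2*r + 2*N*r (V(r, N) = 2*N*r - 2*r = -2*r + 2*N*r)
j = -12580 (j = (34*(2*(-5)*(-1 + 2)))*37 = (34*(2*(-5)*1))*37 = (34*(-10))*37 = -340*37 = -12580)
(j + (-12557 - z(-122)))*(7689 - 11606) = (-12580 + (-12557 - 1*(-122)))*(7689 - 11606) = (-12580 + (-12557 + 122))*(-3917) = (-12580 - 12435)*(-3917) = -25015*(-3917) = 97983755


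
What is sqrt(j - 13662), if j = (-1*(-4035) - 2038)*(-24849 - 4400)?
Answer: I*sqrt(58423915) ≈ 7643.6*I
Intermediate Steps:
j = -58410253 (j = (4035 - 2038)*(-29249) = 1997*(-29249) = -58410253)
sqrt(j - 13662) = sqrt(-58410253 - 13662) = sqrt(-58423915) = I*sqrt(58423915)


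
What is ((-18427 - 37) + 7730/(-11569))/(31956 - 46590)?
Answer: 106808873/84650373 ≈ 1.2618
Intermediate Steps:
((-18427 - 37) + 7730/(-11569))/(31956 - 46590) = (-18464 + 7730*(-1/11569))/(-14634) = (-18464 - 7730/11569)*(-1/14634) = -213617746/11569*(-1/14634) = 106808873/84650373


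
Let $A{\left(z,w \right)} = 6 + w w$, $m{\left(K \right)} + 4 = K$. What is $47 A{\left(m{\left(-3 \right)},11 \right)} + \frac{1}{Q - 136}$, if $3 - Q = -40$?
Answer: $\frac{555116}{93} \approx 5969.0$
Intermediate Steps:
$m{\left(K \right)} = -4 + K$
$A{\left(z,w \right)} = 6 + w^{2}$
$Q = 43$ ($Q = 3 - -40 = 3 + 40 = 43$)
$47 A{\left(m{\left(-3 \right)},11 \right)} + \frac{1}{Q - 136} = 47 \left(6 + 11^{2}\right) + \frac{1}{43 - 136} = 47 \left(6 + 121\right) + \frac{1}{-93} = 47 \cdot 127 - \frac{1}{93} = 5969 - \frac{1}{93} = \frac{555116}{93}$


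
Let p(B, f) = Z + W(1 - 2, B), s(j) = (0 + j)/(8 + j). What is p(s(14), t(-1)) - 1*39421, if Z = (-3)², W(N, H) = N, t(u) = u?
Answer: -39413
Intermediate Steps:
Z = 9
s(j) = j/(8 + j)
p(B, f) = 8 (p(B, f) = 9 + (1 - 2) = 9 - 1 = 8)
p(s(14), t(-1)) - 1*39421 = 8 - 1*39421 = 8 - 39421 = -39413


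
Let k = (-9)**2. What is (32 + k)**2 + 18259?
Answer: 31028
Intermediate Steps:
k = 81
(32 + k)**2 + 18259 = (32 + 81)**2 + 18259 = 113**2 + 18259 = 12769 + 18259 = 31028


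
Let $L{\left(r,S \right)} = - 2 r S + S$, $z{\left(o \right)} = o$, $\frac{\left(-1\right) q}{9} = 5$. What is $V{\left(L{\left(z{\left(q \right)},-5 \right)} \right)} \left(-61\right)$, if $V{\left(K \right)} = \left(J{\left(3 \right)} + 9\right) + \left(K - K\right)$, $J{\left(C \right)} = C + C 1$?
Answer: $-915$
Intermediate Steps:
$J{\left(C \right)} = 2 C$ ($J{\left(C \right)} = C + C = 2 C$)
$q = -45$ ($q = \left(-9\right) 5 = -45$)
$L{\left(r,S \right)} = S - 2 S r$ ($L{\left(r,S \right)} = - 2 S r + S = S - 2 S r$)
$V{\left(K \right)} = 15$ ($V{\left(K \right)} = \left(2 \cdot 3 + 9\right) + \left(K - K\right) = \left(6 + 9\right) + 0 = 15 + 0 = 15$)
$V{\left(L{\left(z{\left(q \right)},-5 \right)} \right)} \left(-61\right) = 15 \left(-61\right) = -915$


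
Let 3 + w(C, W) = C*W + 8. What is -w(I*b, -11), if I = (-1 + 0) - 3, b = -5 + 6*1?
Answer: -49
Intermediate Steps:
b = 1 (b = -5 + 6 = 1)
I = -4 (I = -1 - 3 = -4)
w(C, W) = 5 + C*W (w(C, W) = -3 + (C*W + 8) = -3 + (8 + C*W) = 5 + C*W)
-w(I*b, -11) = -(5 - 4*1*(-11)) = -(5 - 4*(-11)) = -(5 + 44) = -1*49 = -49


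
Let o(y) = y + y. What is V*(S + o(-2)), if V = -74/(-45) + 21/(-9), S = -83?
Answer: 899/15 ≈ 59.933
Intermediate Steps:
V = -31/45 (V = -74*(-1/45) + 21*(-⅑) = 74/45 - 7/3 = -31/45 ≈ -0.68889)
o(y) = 2*y
V*(S + o(-2)) = -31*(-83 + 2*(-2))/45 = -31*(-83 - 4)/45 = -31/45*(-87) = 899/15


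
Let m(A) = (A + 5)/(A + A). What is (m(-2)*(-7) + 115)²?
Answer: 231361/16 ≈ 14460.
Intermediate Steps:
m(A) = (5 + A)/(2*A) (m(A) = (5 + A)/((2*A)) = (5 + A)*(1/(2*A)) = (5 + A)/(2*A))
(m(-2)*(-7) + 115)² = (((½)*(5 - 2)/(-2))*(-7) + 115)² = (((½)*(-½)*3)*(-7) + 115)² = (-¾*(-7) + 115)² = (21/4 + 115)² = (481/4)² = 231361/16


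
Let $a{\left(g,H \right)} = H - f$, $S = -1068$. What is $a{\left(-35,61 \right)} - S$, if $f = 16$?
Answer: $1113$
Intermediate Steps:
$a{\left(g,H \right)} = -16 + H$ ($a{\left(g,H \right)} = H - 16 = -16 + H$)
$a{\left(-35,61 \right)} - S = \left(-16 + 61\right) - -1068 = 45 + 1068 = 1113$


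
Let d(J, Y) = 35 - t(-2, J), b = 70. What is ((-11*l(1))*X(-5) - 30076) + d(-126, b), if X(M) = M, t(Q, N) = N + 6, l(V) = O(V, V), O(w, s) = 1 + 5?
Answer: -29591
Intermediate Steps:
O(w, s) = 6
l(V) = 6
t(Q, N) = 6 + N
d(J, Y) = 29 - J (d(J, Y) = 35 - (6 + J) = 35 + (-6 - J) = 29 - J)
((-11*l(1))*X(-5) - 30076) + d(-126, b) = (-11*6*(-5) - 30076) + (29 - 1*(-126)) = (-66*(-5) - 30076) + (29 + 126) = (330 - 30076) + 155 = -29746 + 155 = -29591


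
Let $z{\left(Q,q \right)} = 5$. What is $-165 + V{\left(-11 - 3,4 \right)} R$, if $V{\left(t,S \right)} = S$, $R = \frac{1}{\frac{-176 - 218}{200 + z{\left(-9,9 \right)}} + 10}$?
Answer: $- \frac{68105}{414} \approx -164.5$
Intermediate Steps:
$R = \frac{205}{1656}$ ($R = \frac{1}{\frac{-176 - 218}{200 + 5} + 10} = \frac{1}{- \frac{394}{205} + 10} = \frac{1}{\frac{1656}{205}} = \frac{205}{1656} \approx 0.12379$)
$-165 + V{\left(-11 - 3,4 \right)} R = -165 + 4 \cdot \frac{205}{1656} = -165 + \frac{205}{414} = - \frac{68105}{414}$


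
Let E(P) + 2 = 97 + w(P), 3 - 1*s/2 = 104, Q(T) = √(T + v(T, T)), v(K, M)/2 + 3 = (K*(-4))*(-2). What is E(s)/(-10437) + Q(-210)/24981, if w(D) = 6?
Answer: -101/10437 + 2*I*√894/24981 ≈ -0.0096771 + 0.0023938*I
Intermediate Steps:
v(K, M) = -6 + 16*K (v(K, M) = -6 + 2*((K*(-4))*(-2)) = -6 + 2*(-4*K*(-2)) = -6 + 2*(8*K) = -6 + 16*K)
Q(T) = √(-6 + 17*T) (Q(T) = √(T + (-6 + 16*T)) = √(-6 + 17*T))
s = -202 (s = 6 - 2*104 = 6 - 208 = -202)
E(P) = 101 (E(P) = -2 + (97 + 6) = -2 + 103 = 101)
E(s)/(-10437) + Q(-210)/24981 = 101/(-10437) + √(-6 + 17*(-210))/24981 = 101*(-1/10437) + √(-6 - 3570)*(1/24981) = -101/10437 + √(-3576)*(1/24981) = -101/10437 + (2*I*√894)*(1/24981) = -101/10437 + 2*I*√894/24981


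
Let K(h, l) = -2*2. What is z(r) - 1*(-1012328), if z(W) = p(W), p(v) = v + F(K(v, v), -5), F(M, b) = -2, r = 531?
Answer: 1012857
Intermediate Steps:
K(h, l) = -4
p(v) = -2 + v (p(v) = v - 2 = -2 + v)
z(W) = -2 + W
z(r) - 1*(-1012328) = (-2 + 531) - 1*(-1012328) = 529 + 1012328 = 1012857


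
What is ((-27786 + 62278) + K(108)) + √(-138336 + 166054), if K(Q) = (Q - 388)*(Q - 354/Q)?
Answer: 46528/9 + √27718 ≈ 5336.3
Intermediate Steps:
K(Q) = (-388 + Q)*(Q - 354/Q)
((-27786 + 62278) + K(108)) + √(-138336 + 166054) = ((-27786 + 62278) + (-354 + 108² - 388*108 + 137352/108)) + √(-138336 + 166054) = (34492 + (-354 + 11664 - 41904 + 137352*(1/108))) + √27718 = (34492 + (-354 + 11664 - 41904 + 11446/9)) + √27718 = (34492 - 263900/9) + √27718 = 46528/9 + √27718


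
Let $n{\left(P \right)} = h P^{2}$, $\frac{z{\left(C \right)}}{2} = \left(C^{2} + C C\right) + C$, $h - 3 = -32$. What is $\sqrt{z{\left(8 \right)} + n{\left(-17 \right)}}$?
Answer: $3 i \sqrt{901} \approx 90.05 i$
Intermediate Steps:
$h = -29$ ($h = 3 - 32 = -29$)
$z{\left(C \right)} = 2 C + 4 C^{2}$ ($z{\left(C \right)} = 2 \left(\left(C^{2} + C C\right) + C\right) = 2 \left(\left(C^{2} + C^{2}\right) + C\right) = 2 \left(2 C^{2} + C\right) = 2 \left(C + 2 C^{2}\right) = 2 C + 4 C^{2}$)
$n{\left(P \right)} = - 29 P^{2}$
$\sqrt{z{\left(8 \right)} + n{\left(-17 \right)}} = \sqrt{2 \cdot 8 \left(1 + 2 \cdot 8\right) - 29 \left(-17\right)^{2}} = \sqrt{2 \cdot 8 \left(1 + 16\right) - 8381} = \sqrt{2 \cdot 8 \cdot 17 - 8381} = \sqrt{272 - 8381} = \sqrt{-8109} = 3 i \sqrt{901}$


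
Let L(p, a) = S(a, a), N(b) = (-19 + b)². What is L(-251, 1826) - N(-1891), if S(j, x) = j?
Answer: -3646274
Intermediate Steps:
L(p, a) = a
L(-251, 1826) - N(-1891) = 1826 - (-19 - 1891)² = 1826 - 1*(-1910)² = 1826 - 1*3648100 = 1826 - 3648100 = -3646274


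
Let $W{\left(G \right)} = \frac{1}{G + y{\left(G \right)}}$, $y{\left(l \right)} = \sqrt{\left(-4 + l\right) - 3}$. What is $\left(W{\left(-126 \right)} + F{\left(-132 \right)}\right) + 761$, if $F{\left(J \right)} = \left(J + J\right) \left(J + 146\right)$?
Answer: $- \frac{6712363}{2287} - \frac{i \sqrt{133}}{16009} \approx -2935.0 - 0.00072038 i$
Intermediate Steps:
$y{\left(l \right)} = \sqrt{-7 + l}$
$W{\left(G \right)} = \frac{1}{G + \sqrt{-7 + G}}$
$F{\left(J \right)} = 2 J \left(146 + J\right)$
$\left(W{\left(-126 \right)} + F{\left(-132 \right)}\right) + 761 = \left(\frac{1}{-126 + \sqrt{-7 - 126}} + 2 \left(-132\right) \left(146 - 132\right)\right) + 761 = \left(\frac{1}{-126 + \sqrt{-133}} + 2 \left(-132\right) 14\right) + 761 = \left(\frac{1}{-126 + i \sqrt{133}} - 3696\right) + 761 = \left(-3696 + \frac{1}{-126 + i \sqrt{133}}\right) + 761 = -2935 + \frac{1}{-126 + i \sqrt{133}}$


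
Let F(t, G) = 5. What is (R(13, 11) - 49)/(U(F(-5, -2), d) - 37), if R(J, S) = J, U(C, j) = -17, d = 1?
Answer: ⅔ ≈ 0.66667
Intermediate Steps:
(R(13, 11) - 49)/(U(F(-5, -2), d) - 37) = (13 - 49)/(-17 - 37) = -36/(-54) = -36*(-1/54) = ⅔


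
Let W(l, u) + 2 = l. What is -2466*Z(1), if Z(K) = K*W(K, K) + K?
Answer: 0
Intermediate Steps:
W(l, u) = -2 + l
Z(K) = K + K*(-2 + K) (Z(K) = K*(-2 + K) + K = K + K*(-2 + K))
-2466*Z(1) = -2466*(-1 + 1) = -2466*0 = 0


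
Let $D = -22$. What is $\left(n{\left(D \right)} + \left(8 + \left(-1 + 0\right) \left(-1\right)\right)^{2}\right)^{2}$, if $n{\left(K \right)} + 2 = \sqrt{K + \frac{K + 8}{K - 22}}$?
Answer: $\frac{136825}{22} + \frac{237 i \sqrt{1166}}{11} \approx 6219.3 + 735.71 i$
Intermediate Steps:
$n{\left(K \right)} = -2 + \sqrt{K + \frac{8 + K}{-22 + K}}$ ($n{\left(K \right)} = -2 + \sqrt{K + \frac{K + 8}{K - 22}} = -2 + \sqrt{K + \frac{8 + K}{-22 + K}}$)
$\left(n{\left(D \right)} + \left(8 + \left(-1 + 0\right) \left(-1\right)\right)^{2}\right)^{2} = \left(\left(-2 + \sqrt{\frac{8 - 22 - 22 \left(-22 - 22\right)}{-22 - 22}}\right) + \left(8 + \left(-1 + 0\right) \left(-1\right)\right)^{2}\right)^{2} = \left(\left(-2 + \sqrt{\frac{8 - 22 - -968}{-44}}\right) + \left(8 - -1\right)^{2}\right)^{2} = \left(\left(-2 + \sqrt{- \frac{8 - 22 + 968}{44}}\right) + \left(8 + 1\right)^{2}\right)^{2} = \left(\left(-2 + \sqrt{\left(- \frac{1}{44}\right) 954}\right) + 9^{2}\right)^{2} = \left(\left(-2 + \sqrt{- \frac{477}{22}}\right) + 81\right)^{2} = \left(\left(-2 + \frac{3 i \sqrt{1166}}{22}\right) + 81\right)^{2} = \left(79 + \frac{3 i \sqrt{1166}}{22}\right)^{2}$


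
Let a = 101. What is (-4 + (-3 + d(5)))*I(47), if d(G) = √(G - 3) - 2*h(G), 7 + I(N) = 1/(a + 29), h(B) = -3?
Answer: 909/130 - 909*√2/130 ≈ -2.8963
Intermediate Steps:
I(N) = -909/130 (I(N) = -7 + 1/(101 + 29) = -7 + 1/130 = -909/130)
d(G) = 6 + √(-3 + G) (d(G) = √(G - 3) - 2*(-3) = √(-3 + G) + 6 = 6 + √(-3 + G))
(-4 + (-3 + d(5)))*I(47) = (-4 + (-3 + (6 + √(-3 + 5))))*(-909/130) = (-4 + (-3 + (6 + √2)))*(-909/130) = (-4 + (3 + √2))*(-909/130) = (-1 + √2)*(-909/130) = 909/130 - 909*√2/130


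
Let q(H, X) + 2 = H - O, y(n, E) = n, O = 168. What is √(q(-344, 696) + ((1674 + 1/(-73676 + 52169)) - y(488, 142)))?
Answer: √310834283421/21507 ≈ 25.923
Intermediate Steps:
q(H, X) = -170 + H (q(H, X) = -2 + (H - 1*168) = -2 + (H - 168) = -2 + (-168 + H) = -170 + H)
√(q(-344, 696) + ((1674 + 1/(-73676 + 52169)) - y(488, 142))) = √((-170 - 344) + ((1674 + 1/(-73676 + 52169)) - 1*488)) = √(-514 + ((1674 + 1/(-21507)) - 488)) = √(-514 + ((1674 - 1/21507) - 488)) = √(-514 + (36002717/21507 - 488)) = √(-514 + 25507301/21507) = √(14452703/21507) = √310834283421/21507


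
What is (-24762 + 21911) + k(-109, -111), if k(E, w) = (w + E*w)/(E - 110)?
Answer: -212119/73 ≈ -2905.7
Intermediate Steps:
k(E, w) = (w + E*w)/(-110 + E)
(-24762 + 21911) + k(-109, -111) = (-24762 + 21911) - 111*(1 - 109)/(-110 - 109) = -2851 - 111*(-108)/(-219) = -2851 - 111*(-1/219)*(-108) = -2851 - 3996/73 = -212119/73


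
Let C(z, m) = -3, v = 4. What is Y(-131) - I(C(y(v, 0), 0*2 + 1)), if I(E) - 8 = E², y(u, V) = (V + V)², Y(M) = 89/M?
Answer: -2316/131 ≈ -17.679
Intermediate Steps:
y(u, V) = 4*V² (y(u, V) = (2*V)² = 4*V²)
I(E) = 8 + E²
Y(-131) - I(C(y(v, 0), 0*2 + 1)) = 89/(-131) - (8 + (-3)²) = 89*(-1/131) - (8 + 9) = -89/131 - 1*17 = -89/131 - 17 = -2316/131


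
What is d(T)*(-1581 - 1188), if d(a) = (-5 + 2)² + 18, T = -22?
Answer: -74763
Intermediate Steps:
d(a) = 27 (d(a) = (-3)² + 18 = 9 + 18 = 27)
d(T)*(-1581 - 1188) = 27*(-1581 - 1188) = 27*(-2769) = -74763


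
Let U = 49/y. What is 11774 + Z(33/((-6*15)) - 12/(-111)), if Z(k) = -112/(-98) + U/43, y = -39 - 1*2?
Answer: 145316695/12341 ≈ 11775.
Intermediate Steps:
y = -41 (y = -39 - 2 = -41)
U = -49/41 (U = 49/(-41) = 49*(-1/41) = -49/41 ≈ -1.1951)
Z(k) = 13761/12341 (Z(k) = -112/(-98) - 49/41/43 = -112*(-1/98) - 49/41*1/43 = 8/7 - 49/1763 = 13761/12341)
11774 + Z(33/((-6*15)) - 12/(-111)) = 11774 + 13761/12341 = 145316695/12341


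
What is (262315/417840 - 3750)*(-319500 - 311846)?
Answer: 98909043587401/41784 ≈ 2.3672e+9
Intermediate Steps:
(262315/417840 - 3750)*(-319500 - 311846) = (262315*(1/417840) - 3750)*(-631346) = (52463/83568 - 3750)*(-631346) = -313327537/83568*(-631346) = 98909043587401/41784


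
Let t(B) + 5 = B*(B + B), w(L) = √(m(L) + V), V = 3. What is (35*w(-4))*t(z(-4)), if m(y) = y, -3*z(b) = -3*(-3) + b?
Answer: 175*I/9 ≈ 19.444*I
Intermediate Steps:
z(b) = -3 - b/3 (z(b) = -(-3*(-3) + b)/3 = -(9 + b)/3 = -3 - b/3)
w(L) = √(3 + L) (w(L) = √(L + 3) = √(3 + L))
t(B) = -5 + 2*B² (t(B) = -5 + B*(B + B) = -5 + B*(2*B) = -5 + 2*B²)
(35*w(-4))*t(z(-4)) = (35*√(3 - 4))*(-5 + 2*(-3 - ⅓*(-4))²) = (35*√(-1))*(-5 + 2*(-3 + 4/3)²) = (35*I)*(-5 + 2*(-5/3)²) = (35*I)*(-5 + 2*(25/9)) = (35*I)*(-5 + 50/9) = (35*I)*(5/9) = 175*I/9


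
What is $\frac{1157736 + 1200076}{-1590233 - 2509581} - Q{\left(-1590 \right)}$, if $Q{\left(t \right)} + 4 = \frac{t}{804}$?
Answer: $\frac{1484002103}{274687538} \approx 5.4025$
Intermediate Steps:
$Q{\left(t \right)} = -4 + \frac{t}{804}$
$\frac{1157736 + 1200076}{-1590233 - 2509581} - Q{\left(-1590 \right)} = \frac{1157736 + 1200076}{-1590233 - 2509581} - \left(-4 + \frac{1}{804} \left(-1590\right)\right) = \frac{2357812}{-4099814} - \left(-4 - \frac{265}{134}\right) = 2357812 \left(- \frac{1}{4099814}\right) - - \frac{801}{134} = - \frac{1178906}{2049907} + \frac{801}{134} = \frac{1484002103}{274687538}$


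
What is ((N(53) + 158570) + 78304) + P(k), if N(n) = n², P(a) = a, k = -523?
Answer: 239160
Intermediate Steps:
((N(53) + 158570) + 78304) + P(k) = ((53² + 158570) + 78304) - 523 = ((2809 + 158570) + 78304) - 523 = (161379 + 78304) - 523 = 239683 - 523 = 239160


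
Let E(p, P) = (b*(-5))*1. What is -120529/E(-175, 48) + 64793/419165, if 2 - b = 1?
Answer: 2020874490/83833 ≈ 24106.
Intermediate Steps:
b = 1 (b = 2 - 1*1 = 2 - 1 = 1)
E(p, P) = -5 (E(p, P) = (1*(-5))*1 = -5*1 = -5)
-120529/E(-175, 48) + 64793/419165 = -120529/(-5) + 64793/419165 = -120529*(-⅕) + 64793*(1/419165) = 120529/5 + 64793/419165 = 2020874490/83833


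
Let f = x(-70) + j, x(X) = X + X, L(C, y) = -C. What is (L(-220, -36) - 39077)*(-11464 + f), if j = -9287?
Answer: 811761587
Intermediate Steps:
x(X) = 2*X
f = -9427 (f = 2*(-70) - 9287 = -140 - 9287 = -9427)
(L(-220, -36) - 39077)*(-11464 + f) = (-1*(-220) - 39077)*(-11464 - 9427) = (220 - 39077)*(-20891) = -38857*(-20891) = 811761587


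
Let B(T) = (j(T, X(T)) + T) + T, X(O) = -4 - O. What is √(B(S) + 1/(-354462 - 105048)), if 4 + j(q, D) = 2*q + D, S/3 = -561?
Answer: I*√3694749892890/27030 ≈ 71.113*I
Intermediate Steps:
S = -1683 (S = 3*(-561) = -1683)
j(q, D) = -4 + D + 2*q (j(q, D) = -4 + (2*q + D) = -4 + (D + 2*q) = -4 + D + 2*q)
B(T) = -8 + 3*T (B(T) = ((-4 + (-4 - T) + 2*T) + T) + T = ((-8 + T) + T) + T = (-8 + 2*T) + T = -8 + 3*T)
√(B(S) + 1/(-354462 - 105048)) = √((-8 + 3*(-1683)) + 1/(-354462 - 105048)) = √((-8 - 5049) + 1/(-459510)) = √(-5057 - 1/459510) = √(-2323742071/459510) = I*√3694749892890/27030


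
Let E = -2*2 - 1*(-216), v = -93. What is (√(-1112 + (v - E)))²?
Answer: -1417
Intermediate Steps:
E = 212 (E = -4 + 216 = 212)
(√(-1112 + (v - E)))² = (√(-1112 + (-93 - 1*212)))² = (√(-1112 + (-93 - 212)))² = (√(-1112 - 305))² = (√(-1417))² = (I*√1417)² = -1417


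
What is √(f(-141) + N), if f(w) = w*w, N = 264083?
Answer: 2*√70991 ≈ 532.88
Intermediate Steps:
f(w) = w²
√(f(-141) + N) = √((-141)² + 264083) = √(19881 + 264083) = √283964 = 2*√70991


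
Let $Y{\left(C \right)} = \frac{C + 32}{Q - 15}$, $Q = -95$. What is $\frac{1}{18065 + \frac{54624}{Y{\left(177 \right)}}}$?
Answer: $- \frac{19}{203005} \approx -9.3594 \cdot 10^{-5}$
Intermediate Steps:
$Y{\left(C \right)} = - \frac{16}{55} - \frac{C}{110}$ ($Y{\left(C \right)} = \frac{C + 32}{-95 - 15} = \frac{32 + C}{-110} = \left(32 + C\right) \left(- \frac{1}{110}\right) = - \frac{16}{55} - \frac{C}{110}$)
$\frac{1}{18065 + \frac{54624}{Y{\left(177 \right)}}} = \frac{1}{18065 + \frac{54624}{- \frac{16}{55} - \frac{177}{110}}} = \frac{1}{18065 + \frac{54624}{- \frac{19}{10}}} = \frac{1}{18065 + 54624 \left(- \frac{10}{19}\right)} = \frac{1}{18065 - \frac{546240}{19}} = \frac{1}{- \frac{203005}{19}} = - \frac{19}{203005}$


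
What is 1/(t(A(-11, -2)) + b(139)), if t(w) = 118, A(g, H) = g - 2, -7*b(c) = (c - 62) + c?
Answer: 7/610 ≈ 0.011475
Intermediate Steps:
b(c) = 62/7 - 2*c/7 (b(c) = -((c - 62) + c)/7 = -((-62 + c) + c)/7 = -(-62 + 2*c)/7 = 62/7 - 2*c/7)
A(g, H) = -2 + g
1/(t(A(-11, -2)) + b(139)) = 1/(118 + (62/7 - 2/7*139)) = 1/(118 + (62/7 - 278/7)) = 1/(118 - 216/7) = 1/(610/7) = 7/610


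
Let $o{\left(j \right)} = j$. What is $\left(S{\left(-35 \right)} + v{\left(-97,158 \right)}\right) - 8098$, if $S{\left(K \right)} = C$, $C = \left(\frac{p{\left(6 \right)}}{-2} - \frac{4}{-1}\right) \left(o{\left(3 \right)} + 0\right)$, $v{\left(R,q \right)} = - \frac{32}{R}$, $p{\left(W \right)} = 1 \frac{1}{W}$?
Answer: $- \frac{3137337}{388} \approx -8085.9$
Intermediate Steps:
$p{\left(W \right)} = \frac{1}{W}$
$C = \frac{47}{4}$ ($C = \left(\frac{1}{6 \left(-2\right)} - \frac{4}{-1}\right) \left(3 + 0\right) = \left(\frac{1}{6} \left(- \frac{1}{2}\right) - -4\right) 3 = \left(- \frac{1}{12} + 4\right) 3 = \frac{47}{12} \cdot 3 = \frac{47}{4} \approx 11.75$)
$S{\left(K \right)} = \frac{47}{4}$
$\left(S{\left(-35 \right)} + v{\left(-97,158 \right)}\right) - 8098 = \left(\frac{47}{4} - \frac{32}{-97}\right) - 8098 = \left(\frac{47}{4} - - \frac{32}{97}\right) - 8098 = \left(\frac{47}{4} + \frac{32}{97}\right) - 8098 = \frac{4687}{388} - 8098 = - \frac{3137337}{388}$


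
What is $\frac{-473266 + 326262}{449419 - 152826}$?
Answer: $- \frac{13364}{26963} \approx -0.49564$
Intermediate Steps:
$\frac{-473266 + 326262}{449419 - 152826} = - \frac{147004}{296593} = \left(-147004\right) \frac{1}{296593} = - \frac{13364}{26963}$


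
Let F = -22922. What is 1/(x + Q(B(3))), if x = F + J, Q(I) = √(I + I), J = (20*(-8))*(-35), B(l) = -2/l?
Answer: -25983/450077528 - I*√3/450077528 ≈ -5.773e-5 - 3.8483e-9*I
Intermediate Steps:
J = 5600 (J = -160*(-35) = 5600)
Q(I) = √2*√I (Q(I) = √(2*I) = √2*√I)
x = -17322 (x = -22922 + 5600 = -17322)
1/(x + Q(B(3))) = 1/(-17322 + √2*√(-2/3)) = 1/(-17322 + √2*√(-2*⅓)) = 1/(-17322 + √2*√(-⅔)) = 1/(-17322 + √2*(I*√6/3)) = 1/(-17322 + 2*I*√3/3)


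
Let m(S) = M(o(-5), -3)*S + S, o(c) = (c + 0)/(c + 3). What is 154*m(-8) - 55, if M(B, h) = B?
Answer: -4367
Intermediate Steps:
o(c) = c/(3 + c)
m(S) = 7*S/2 (m(S) = (-5/(3 - 5))*S + S = (-5/(-2))*S + S = (-5*(-½))*S + S = 5*S/2 + S = 7*S/2)
154*m(-8) - 55 = 154*((7/2)*(-8)) - 55 = 154*(-28) - 55 = -4312 - 55 = -4367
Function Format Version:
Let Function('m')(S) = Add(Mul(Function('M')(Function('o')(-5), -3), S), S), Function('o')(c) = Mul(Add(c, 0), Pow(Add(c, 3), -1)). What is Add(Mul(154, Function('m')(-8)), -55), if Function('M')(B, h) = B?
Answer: -4367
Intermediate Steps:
Function('o')(c) = Mul(c, Pow(Add(3, c), -1))
Function('m')(S) = Mul(Rational(7, 2), S) (Function('m')(S) = Add(Mul(Mul(-5, Pow(Add(3, -5), -1)), S), S) = Add(Mul(Mul(-5, Pow(-2, -1)), S), S) = Add(Mul(Mul(-5, Rational(-1, 2)), S), S) = Add(Mul(Rational(5, 2), S), S) = Mul(Rational(7, 2), S))
Add(Mul(154, Function('m')(-8)), -55) = Add(Mul(154, Mul(Rational(7, 2), -8)), -55) = Add(Mul(154, -28), -55) = Add(-4312, -55) = -4367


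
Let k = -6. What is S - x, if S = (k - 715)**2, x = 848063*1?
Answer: -328222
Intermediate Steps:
x = 848063
S = 519841 (S = (-6 - 715)**2 = (-721)**2 = 519841)
S - x = 519841 - 1*848063 = 519841 - 848063 = -328222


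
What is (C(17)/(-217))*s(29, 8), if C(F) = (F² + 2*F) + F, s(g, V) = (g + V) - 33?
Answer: -1360/217 ≈ -6.2673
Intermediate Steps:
s(g, V) = -33 + V + g (s(g, V) = (V + g) - 33 = -33 + V + g)
C(F) = F² + 3*F
(C(17)/(-217))*s(29, 8) = ((17*(3 + 17))/(-217))*(-33 + 8 + 29) = ((17*20)*(-1/217))*4 = (340*(-1/217))*4 = -340/217*4 = -1360/217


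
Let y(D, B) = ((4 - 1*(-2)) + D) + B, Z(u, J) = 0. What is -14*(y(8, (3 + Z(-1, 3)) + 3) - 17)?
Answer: -42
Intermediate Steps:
y(D, B) = 6 + B + D (y(D, B) = ((4 + 2) + D) + B = (6 + D) + B = 6 + B + D)
-14*(y(8, (3 + Z(-1, 3)) + 3) - 17) = -14*((6 + ((3 + 0) + 3) + 8) - 17) = -14*((6 + (3 + 3) + 8) - 17) = -14*((6 + 6 + 8) - 17) = -14*(20 - 17) = -14*3 = -42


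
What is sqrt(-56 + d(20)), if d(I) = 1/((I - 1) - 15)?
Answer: I*sqrt(223)/2 ≈ 7.4666*I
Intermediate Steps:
d(I) = 1/(-16 + I) (d(I) = 1/((-1 + I) - 15) = 1/(-16 + I))
sqrt(-56 + d(20)) = sqrt(-56 + 1/(-16 + 20)) = sqrt(-56 + 1/4) = sqrt(-223/4) = I*sqrt(223)/2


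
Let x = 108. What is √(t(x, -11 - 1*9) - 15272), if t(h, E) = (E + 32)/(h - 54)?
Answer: I*√137446/3 ≈ 123.58*I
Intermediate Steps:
t(h, E) = (32 + E)/(-54 + h)
√(t(x, -11 - 1*9) - 15272) = √((32 + (-11 - 1*9))/(-54 + 108) - 15272) = √((32 + (-11 - 9))/54 - 15272) = √((32 - 20)/54 - 15272) = √((1/54)*12 - 15272) = √(2/9 - 15272) = √(-137446/9) = I*√137446/3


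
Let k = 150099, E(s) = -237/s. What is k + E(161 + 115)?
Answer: 13809029/92 ≈ 1.5010e+5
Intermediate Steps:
k + E(161 + 115) = 150099 - 237/(161 + 115) = 150099 - 237/276 = 150099 - 237*1/276 = 150099 - 79/92 = 13809029/92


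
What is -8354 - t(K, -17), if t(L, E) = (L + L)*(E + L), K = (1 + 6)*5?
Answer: -9614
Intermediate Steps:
K = 35 (K = 7*5 = 35)
t(L, E) = 2*L*(E + L) (t(L, E) = (2*L)*(E + L) = 2*L*(E + L))
-8354 - t(K, -17) = -8354 - 2*35*(-17 + 35) = -8354 - 2*35*18 = -8354 - 1*1260 = -8354 - 1260 = -9614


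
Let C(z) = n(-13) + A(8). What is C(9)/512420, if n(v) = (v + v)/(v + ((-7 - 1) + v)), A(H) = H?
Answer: 149/8711140 ≈ 1.7105e-5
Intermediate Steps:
n(v) = 2*v/(-8 + 2*v) (n(v) = (2*v)/(v + (-8 + v)) = (2*v)/(-8 + 2*v) = 2*v/(-8 + 2*v))
C(z) = 149/17 (C(z) = -13/(-4 - 13) + 8 = -13/(-17) + 8 = -13*(-1/17) + 8 = 13/17 + 8 = 149/17)
C(9)/512420 = (149/17)/512420 = (149/17)*(1/512420) = 149/8711140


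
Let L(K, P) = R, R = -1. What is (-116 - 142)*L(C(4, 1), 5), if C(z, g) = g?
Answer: 258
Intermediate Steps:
L(K, P) = -1
(-116 - 142)*L(C(4, 1), 5) = (-116 - 142)*(-1) = -258*(-1) = 258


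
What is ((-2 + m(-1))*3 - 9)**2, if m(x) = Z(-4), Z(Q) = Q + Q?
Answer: 1521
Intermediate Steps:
Z(Q) = 2*Q
m(x) = -8 (m(x) = 2*(-4) = -8)
((-2 + m(-1))*3 - 9)**2 = ((-2 - 8)*3 - 9)**2 = (-10*3 - 9)**2 = (-30 - 9)**2 = (-39)**2 = 1521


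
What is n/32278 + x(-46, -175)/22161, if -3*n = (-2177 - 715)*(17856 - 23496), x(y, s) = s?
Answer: -60247059605/357656379 ≈ -168.45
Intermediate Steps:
n = -5436960 (n = -(-2177 - 715)*(17856 - 23496)/3 = -(-964)*(-5640) = -1/3*16310880 = -5436960)
n/32278 + x(-46, -175)/22161 = -5436960/32278 - 175/22161 = -5436960*1/32278 - 175*1/22161 = -2718480/16139 - 175/22161 = -60247059605/357656379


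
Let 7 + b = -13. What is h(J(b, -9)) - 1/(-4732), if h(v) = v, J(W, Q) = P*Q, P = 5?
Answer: -212939/4732 ≈ -45.000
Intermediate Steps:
b = -20 (b = -7 - 13 = -20)
J(W, Q) = 5*Q
h(J(b, -9)) - 1/(-4732) = 5*(-9) - 1/(-4732) = -45 - 1*(-1/4732) = -45 + 1/4732 = -212939/4732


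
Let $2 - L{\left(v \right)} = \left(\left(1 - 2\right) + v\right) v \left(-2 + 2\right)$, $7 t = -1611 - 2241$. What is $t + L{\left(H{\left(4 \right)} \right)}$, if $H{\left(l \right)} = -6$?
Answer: $- \frac{3838}{7} \approx -548.29$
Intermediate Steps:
$t = - \frac{3852}{7}$ ($t = \frac{-1611 - 2241}{7} = \frac{1}{7} \left(-3852\right) = - \frac{3852}{7} \approx -550.29$)
$L{\left(v \right)} = 2$ ($L{\left(v \right)} = 2 - \left(\left(1 - 2\right) + v\right) v \left(-2 + 2\right) = 2 - \left(-1 + v\right) v 0 = 2 - \left(-1 + v\right) 0 = 2 - 0 = 2 + 0 = 2$)
$t + L{\left(H{\left(4 \right)} \right)} = - \frac{3852}{7} + 2 = - \frac{3838}{7}$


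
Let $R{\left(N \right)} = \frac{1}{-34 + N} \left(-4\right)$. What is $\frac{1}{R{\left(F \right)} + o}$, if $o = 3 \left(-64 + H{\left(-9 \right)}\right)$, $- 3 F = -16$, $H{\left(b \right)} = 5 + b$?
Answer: $- \frac{43}{8766} \approx -0.0049053$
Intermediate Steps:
$F = \frac{16}{3}$ ($F = \left(- \frac{1}{3}\right) \left(-16\right) = \frac{16}{3} \approx 5.3333$)
$R{\left(N \right)} = - \frac{4}{-34 + N}$
$o = -204$ ($o = 3 \left(-64 + \left(5 - 9\right)\right) = 3 \left(-64 - 4\right) = 3 \left(-68\right) = -204$)
$\frac{1}{R{\left(F \right)} + o} = \frac{1}{- \frac{4}{-34 + \frac{16}{3}} - 204} = \frac{1}{- \frac{4}{- \frac{86}{3}} - 204} = \frac{1}{\left(-4\right) \left(- \frac{3}{86}\right) - 204} = \frac{1}{\frac{6}{43} - 204} = \frac{1}{- \frac{8766}{43}} = - \frac{43}{8766}$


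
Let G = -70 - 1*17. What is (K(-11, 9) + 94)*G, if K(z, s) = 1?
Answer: -8265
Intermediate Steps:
G = -87 (G = -70 - 17 = -87)
(K(-11, 9) + 94)*G = (1 + 94)*(-87) = 95*(-87) = -8265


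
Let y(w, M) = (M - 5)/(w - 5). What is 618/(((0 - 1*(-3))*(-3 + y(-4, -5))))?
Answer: -1854/17 ≈ -109.06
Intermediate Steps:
y(w, M) = (-5 + M)/(-5 + w)
618/(((0 - 1*(-3))*(-3 + y(-4, -5)))) = 618/(((0 - 1*(-3))*(-3 + (-5 - 5)/(-5 - 4)))) = 618/(((0 + 3)*(-3 - 10/(-9)))) = 618/((3*(-3 - ⅑*(-10)))) = 618/((3*(-3 + 10/9))) = 618/((3*(-17/9))) = 618/(-17/3) = 618*(-3/17) = -1854/17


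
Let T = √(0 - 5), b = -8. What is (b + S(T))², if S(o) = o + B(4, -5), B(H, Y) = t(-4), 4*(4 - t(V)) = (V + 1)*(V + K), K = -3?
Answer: 1289/16 - 37*I*√5/2 ≈ 80.563 - 41.367*I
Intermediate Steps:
t(V) = 4 - (1 + V)*(-3 + V)/4 (t(V) = 4 - (V + 1)*(V - 3)/4 = 4 - (1 + V)*(-3 + V)/4)
B(H, Y) = -5/4 (B(H, Y) = 19/4 + (½)*(-4) - ¼*(-4)² = 19/4 - 2 - ¼*16 = 19/4 - 2 - 4 = -5/4)
T = I*√5 (T = √(-5) = I*√5 ≈ 2.2361*I)
S(o) = -5/4 + o (S(o) = o - 5/4 = -5/4 + o)
(b + S(T))² = (-8 + (-5/4 + I*√5))² = (-37/4 + I*√5)²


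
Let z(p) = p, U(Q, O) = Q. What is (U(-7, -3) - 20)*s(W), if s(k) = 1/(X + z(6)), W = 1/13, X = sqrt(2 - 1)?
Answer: -27/7 ≈ -3.8571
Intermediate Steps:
X = 1 (X = sqrt(1) = 1)
W = 1/13 ≈ 0.076923
s(k) = 1/7 (s(k) = 1/(1 + 6) = 1/7)
(U(-7, -3) - 20)*s(W) = (-7 - 20)*(1/7) = -27*1/7 = -27/7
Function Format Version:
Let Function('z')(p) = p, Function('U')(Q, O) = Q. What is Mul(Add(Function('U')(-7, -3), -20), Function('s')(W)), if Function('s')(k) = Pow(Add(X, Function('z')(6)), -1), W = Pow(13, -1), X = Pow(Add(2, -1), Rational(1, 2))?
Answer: Rational(-27, 7) ≈ -3.8571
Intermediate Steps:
X = 1 (X = Pow(1, Rational(1, 2)) = 1)
W = Rational(1, 13) ≈ 0.076923
Function('s')(k) = Rational(1, 7) (Function('s')(k) = Pow(Add(1, 6), -1) = Pow(7, -1) = Rational(1, 7))
Mul(Add(Function('U')(-7, -3), -20), Function('s')(W)) = Mul(Add(-7, -20), Rational(1, 7)) = Mul(-27, Rational(1, 7)) = Rational(-27, 7)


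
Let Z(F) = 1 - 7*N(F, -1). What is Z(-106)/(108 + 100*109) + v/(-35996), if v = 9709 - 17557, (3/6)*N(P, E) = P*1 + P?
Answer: 48315727/99060992 ≈ 0.48774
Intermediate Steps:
N(P, E) = 4*P (N(P, E) = 2*(P*1 + P) = 2*(P + P) = 2*(2*P) = 4*P)
v = -7848
Z(F) = 1 - 28*F
Z(-106)/(108 + 100*109) + v/(-35996) = (1 - 28*(-106))/(108 + 100*109) - 7848/(-35996) = (1 + 2968)/(108 + 10900) - 7848*(-1/35996) = 2969/11008 + 1962/8999 = 48315727/99060992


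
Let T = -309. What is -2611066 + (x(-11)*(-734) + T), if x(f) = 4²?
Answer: -2623119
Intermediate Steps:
x(f) = 16
-2611066 + (x(-11)*(-734) + T) = -2611066 + (16*(-734) - 309) = -2611066 + (-11744 - 309) = -2611066 - 12053 = -2623119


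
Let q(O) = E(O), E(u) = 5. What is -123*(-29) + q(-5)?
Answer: 3572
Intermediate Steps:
q(O) = 5
-123*(-29) + q(-5) = -123*(-29) + 5 = 3567 + 5 = 3572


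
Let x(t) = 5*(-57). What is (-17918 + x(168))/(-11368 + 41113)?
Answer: -18203/29745 ≈ -0.61197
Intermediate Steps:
x(t) = -285
(-17918 + x(168))/(-11368 + 41113) = (-17918 - 285)/(-11368 + 41113) = -18203/29745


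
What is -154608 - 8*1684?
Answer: -168080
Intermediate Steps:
-154608 - 8*1684 = -154608 - 13472 = -168080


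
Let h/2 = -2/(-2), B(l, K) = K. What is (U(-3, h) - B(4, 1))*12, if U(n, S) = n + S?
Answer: -24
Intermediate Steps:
h = 2 (h = 2*(-2/(-2)) = 2*(-2*(-1/2)) = 2*1 = 2)
U(n, S) = S + n
(U(-3, h) - B(4, 1))*12 = ((2 - 3) - 1*1)*12 = (-1 - 1)*12 = -2*12 = -24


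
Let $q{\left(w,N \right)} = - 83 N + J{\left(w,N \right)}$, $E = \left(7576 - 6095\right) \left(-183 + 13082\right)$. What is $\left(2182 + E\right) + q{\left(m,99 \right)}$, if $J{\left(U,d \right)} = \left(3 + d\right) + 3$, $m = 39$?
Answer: $19097489$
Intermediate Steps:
$J{\left(U,d \right)} = 6 + d$
$E = 19103419$ ($E = 1481 \cdot 12899 = 19103419$)
$q{\left(w,N \right)} = 6 - 82 N$ ($q{\left(w,N \right)} = - 83 N + \left(6 + N\right) = 6 - 82 N$)
$\left(2182 + E\right) + q{\left(m,99 \right)} = \left(2182 + 19103419\right) + \left(6 - 8118\right) = 19105601 + \left(6 - 8118\right) = 19105601 - 8112 = 19097489$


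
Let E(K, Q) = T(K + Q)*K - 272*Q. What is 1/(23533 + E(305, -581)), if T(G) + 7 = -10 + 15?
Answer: 1/180955 ≈ 5.5262e-6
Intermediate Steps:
T(G) = -2 (T(G) = -7 + (-10 + 15) = -7 + 5 = -2)
E(K, Q) = -272*Q - 2*K (E(K, Q) = -2*K - 272*Q = -272*Q - 2*K)
1/(23533 + E(305, -581)) = 1/(23533 + (-272*(-581) - 2*305)) = 1/(23533 + (158032 - 610)) = 1/(23533 + 157422) = 1/180955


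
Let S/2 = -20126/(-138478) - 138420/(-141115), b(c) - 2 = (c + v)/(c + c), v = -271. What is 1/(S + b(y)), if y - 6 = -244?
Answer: 930166973372/4950168425717 ≈ 0.18791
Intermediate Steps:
y = -238 (y = 6 - 244 = -238)
b(c) = 2 + (-271 + c)/(2*c) (b(c) = 2 + (c - 271)/(c + c) = 2 + (-271 + c)/((2*c)) = 2 + (-271 + c)*(1/(2*c)) = 2 + (-271 + c)/(2*c))
S = 4401641050/1954132297 (S = 2*(-20126/(-138478) - 138420/(-141115)) = 2*(-20126*(-1/138478) - 138420*(-1/141115)) = 2*(10063/69239 + 27684/28223) = 2*(2200820525/1954132297) = 4401641050/1954132297 ≈ 2.2525)
1/(S + b(y)) = 1/(4401641050/1954132297 + (½)*(-271 + 5*(-238))/(-238)) = 1/(4401641050/1954132297 + (½)*(-1/238)*(-271 - 1190)) = 1/(4401641050/1954132297 + (½)*(-1/238)*(-1461)) = 1/(4401641050/1954132297 + 1461/476) = 1/(4950168425717/930166973372) = 930166973372/4950168425717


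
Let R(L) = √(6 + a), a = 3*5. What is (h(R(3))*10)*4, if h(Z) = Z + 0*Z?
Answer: 40*√21 ≈ 183.30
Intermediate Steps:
a = 15
R(L) = √21 (R(L) = √(6 + 15) = √21)
h(Z) = Z (h(Z) = Z + 0 = Z)
(h(R(3))*10)*4 = (√21*10)*4 = (10*√21)*4 = 40*√21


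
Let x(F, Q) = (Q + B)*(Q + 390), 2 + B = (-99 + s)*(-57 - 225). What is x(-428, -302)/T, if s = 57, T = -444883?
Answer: -1015520/444883 ≈ -2.2827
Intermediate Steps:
B = 11842 (B = -2 + (-99 + 57)*(-57 - 225) = -2 - 42*(-282) = -2 + 11844 = 11842)
x(F, Q) = (390 + Q)*(11842 + Q) (x(F, Q) = (Q + 11842)*(Q + 390) = (11842 + Q)*(390 + Q) = (390 + Q)*(11842 + Q))
x(-428, -302)/T = (4618380 + (-302)**2 + 12232*(-302))/(-444883) = (4618380 + 91204 - 3694064)*(-1/444883) = 1015520*(-1/444883) = -1015520/444883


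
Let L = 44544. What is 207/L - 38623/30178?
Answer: -285696011/224041472 ≈ -1.2752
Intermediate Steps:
207/L - 38623/30178 = 207/44544 - 38623/30178 = 207*(1/44544) - 38623*1/30178 = 69/14848 - 38623/30178 = -285696011/224041472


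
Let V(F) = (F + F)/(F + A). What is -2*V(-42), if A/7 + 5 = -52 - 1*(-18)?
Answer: -8/15 ≈ -0.53333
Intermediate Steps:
A = -273 (A = -35 + 7*(-52 - 1*(-18)) = -35 + 7*(-52 + 18) = -35 + 7*(-34) = -35 - 238 = -273)
V(F) = 2*F/(-273 + F) (V(F) = (F + F)/(F - 273) = (2*F)/(-273 + F) = 2*F/(-273 + F))
-2*V(-42) = -4*(-42)/(-273 - 42) = -4*(-42)/(-315) = -4*(-42)*(-1)/315 = -2*4/15 = -8/15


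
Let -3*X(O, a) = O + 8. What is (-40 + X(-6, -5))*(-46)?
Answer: 5612/3 ≈ 1870.7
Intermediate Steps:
X(O, a) = -8/3 - O/3 (X(O, a) = -(O + 8)/3 = -(8 + O)/3 = -8/3 - O/3)
(-40 + X(-6, -5))*(-46) = (-40 + (-8/3 - ⅓*(-6)))*(-46) = (-40 + (-8/3 + 2))*(-46) = (-40 - ⅔)*(-46) = -122/3*(-46) = 5612/3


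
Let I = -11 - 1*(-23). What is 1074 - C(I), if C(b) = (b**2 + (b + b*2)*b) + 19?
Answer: 479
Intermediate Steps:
I = 12 (I = -11 + 23 = 12)
C(b) = 19 + 4*b**2 (C(b) = (b**2 + (b + 2*b)*b) + 19 = (b**2 + (3*b)*b) + 19 = (b**2 + 3*b**2) + 19 = 4*b**2 + 19 = 19 + 4*b**2)
1074 - C(I) = 1074 - (19 + 4*12**2) = 1074 - (19 + 4*144) = 1074 - (19 + 576) = 1074 - 1*595 = 1074 - 595 = 479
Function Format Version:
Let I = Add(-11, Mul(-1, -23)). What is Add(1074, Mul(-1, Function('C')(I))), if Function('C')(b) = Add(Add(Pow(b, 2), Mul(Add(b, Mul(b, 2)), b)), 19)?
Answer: 479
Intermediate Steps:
I = 12 (I = Add(-11, 23) = 12)
Function('C')(b) = Add(19, Mul(4, Pow(b, 2))) (Function('C')(b) = Add(Add(Pow(b, 2), Mul(Add(b, Mul(2, b)), b)), 19) = Add(Add(Pow(b, 2), Mul(Mul(3, b), b)), 19) = Add(Add(Pow(b, 2), Mul(3, Pow(b, 2))), 19) = Add(Mul(4, Pow(b, 2)), 19) = Add(19, Mul(4, Pow(b, 2))))
Add(1074, Mul(-1, Function('C')(I))) = Add(1074, Mul(-1, Add(19, Mul(4, Pow(12, 2))))) = Add(1074, Mul(-1, Add(19, Mul(4, 144)))) = Add(1074, Mul(-1, Add(19, 576))) = Add(1074, Mul(-1, 595)) = Add(1074, -595) = 479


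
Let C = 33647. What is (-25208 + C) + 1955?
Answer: 10394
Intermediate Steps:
(-25208 + C) + 1955 = (-25208 + 33647) + 1955 = 8439 + 1955 = 10394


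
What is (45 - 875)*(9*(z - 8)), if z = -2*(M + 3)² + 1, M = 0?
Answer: 186750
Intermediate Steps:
z = -17 (z = -2*(0 + 3)² + 1 = -2*3² + 1 = -2*9 + 1 = -18 + 1 = -17)
(45 - 875)*(9*(z - 8)) = (45 - 875)*(9*(-17 - 8)) = -7470*(-25) = -830*(-225) = 186750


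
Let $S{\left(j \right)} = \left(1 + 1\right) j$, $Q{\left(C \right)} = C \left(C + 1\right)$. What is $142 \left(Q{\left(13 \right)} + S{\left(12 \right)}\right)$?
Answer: $29252$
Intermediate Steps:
$Q{\left(C \right)} = C \left(1 + C\right)$
$S{\left(j \right)} = 2 j$
$142 \left(Q{\left(13 \right)} + S{\left(12 \right)}\right) = 142 \left(13 \left(1 + 13\right) + 2 \cdot 12\right) = 142 \left(13 \cdot 14 + 24\right) = 142 \left(182 + 24\right) = 142 \cdot 206 = 29252$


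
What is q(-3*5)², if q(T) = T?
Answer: 225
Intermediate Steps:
q(-3*5)² = (-3*5)² = (-15)² = 225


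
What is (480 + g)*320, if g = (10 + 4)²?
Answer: 216320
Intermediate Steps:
g = 196 (g = 14² = 196)
(480 + g)*320 = (480 + 196)*320 = 676*320 = 216320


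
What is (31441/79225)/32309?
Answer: 31441/2559680525 ≈ 1.2283e-5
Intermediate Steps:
(31441/79225)/32309 = (31441*(1/79225))*(1/32309) = (31441/79225)*(1/32309) = 31441/2559680525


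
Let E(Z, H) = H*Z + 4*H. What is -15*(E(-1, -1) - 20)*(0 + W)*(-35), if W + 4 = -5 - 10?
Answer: 229425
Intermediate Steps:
E(Z, H) = 4*H + H*Z
W = -19 (W = -4 + (-5 - 10) = -4 - 15 = -19)
-15*(E(-1, -1) - 20)*(0 + W)*(-35) = -15*(-(4 - 1) - 20)*(0 - 19)*(-35) = -15*(-1*3 - 20)*(-19)*(-35) = -15*(-3 - 20)*(-19)*(-35) = -(-345)*(-19)*(-35) = -15*437*(-35) = -6555*(-35) = 229425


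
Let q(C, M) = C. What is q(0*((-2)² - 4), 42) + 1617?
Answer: 1617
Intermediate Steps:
q(0*((-2)² - 4), 42) + 1617 = 0*((-2)² - 4) + 1617 = 0*(4 - 4) + 1617 = 0*0 + 1617 = 0 + 1617 = 1617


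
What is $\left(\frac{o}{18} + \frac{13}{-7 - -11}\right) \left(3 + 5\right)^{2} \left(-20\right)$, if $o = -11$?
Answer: $- \frac{30400}{9} \approx -3377.8$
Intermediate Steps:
$\left(\frac{o}{18} + \frac{13}{-7 - -11}\right) \left(3 + 5\right)^{2} \left(-20\right) = \left(- \frac{11}{18} + \frac{13}{-7 - -11}\right) \left(3 + 5\right)^{2} \left(-20\right) = \left(\left(-11\right) \frac{1}{18} + \frac{13}{-7 + 11}\right) 8^{2} \left(-20\right) = \left(- \frac{11}{18} + \frac{13}{4}\right) 64 \left(-20\right) = \frac{95}{36} \cdot 64 \left(-20\right) = \frac{1520}{9} \left(-20\right) = - \frac{30400}{9}$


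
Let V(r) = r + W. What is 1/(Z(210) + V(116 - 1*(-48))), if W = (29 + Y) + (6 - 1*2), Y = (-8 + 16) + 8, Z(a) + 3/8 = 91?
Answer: 8/2429 ≈ 0.0032935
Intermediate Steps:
Z(a) = 725/8 (Z(a) = -3/8 + 91 = 725/8)
Y = 16 (Y = 8 + 8 = 16)
W = 49 (W = (29 + 16) + (6 - 1*2) = 45 + (6 - 2) = 45 + 4 = 49)
V(r) = 49 + r (V(r) = r + 49 = 49 + r)
1/(Z(210) + V(116 - 1*(-48))) = 1/(725/8 + (49 + (116 - 1*(-48)))) = 1/(725/8 + (49 + (116 + 48))) = 1/(725/8 + (49 + 164)) = 1/(725/8 + 213) = 1/(2429/8) = 8/2429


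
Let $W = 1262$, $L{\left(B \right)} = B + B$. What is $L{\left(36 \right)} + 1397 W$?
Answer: $1763086$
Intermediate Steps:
$L{\left(B \right)} = 2 B$
$L{\left(36 \right)} + 1397 W = 2 \cdot 36 + 1397 \cdot 1262 = 72 + 1763014 = 1763086$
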